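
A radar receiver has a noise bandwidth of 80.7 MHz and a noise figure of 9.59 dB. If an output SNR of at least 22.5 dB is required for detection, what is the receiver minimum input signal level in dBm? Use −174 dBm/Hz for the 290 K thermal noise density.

Sensitivity = −174 + 10 log₁₀(B) + NF + SNR_min
= −174 + 79.07 + 9.59 + 22.5
= −62.84 dBm → −62.8 dBm

−62.8 dBm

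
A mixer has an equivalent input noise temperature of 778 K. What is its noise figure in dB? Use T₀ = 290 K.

5.66 dB

F = 1 + T_e/T₀ = 1 + 778/290 = 3.68276
NF = 10 log₁₀(3.68276) = 5.66 dB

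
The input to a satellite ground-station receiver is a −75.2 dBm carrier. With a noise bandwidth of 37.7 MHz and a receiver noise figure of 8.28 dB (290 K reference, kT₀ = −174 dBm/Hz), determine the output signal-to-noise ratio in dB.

14.8 dB

Noise floor: N = −174 + 10 log₁₀(B) + NF
10 log₁₀(3.77×10⁷) = 75.76 dB
N = −174 + 75.76 + 8.28 = −89.96 dBm
SNR = P_sig − N = −75.2 − (−89.96) = 14.76 dB → 14.8 dB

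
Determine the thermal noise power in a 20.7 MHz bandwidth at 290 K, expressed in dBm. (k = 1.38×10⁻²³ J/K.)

−100.8 dBm

P_n = kTB = 1.38×10⁻²³ × 290 × 2.07×10⁷ = 8.28×10⁻¹⁴ W
In dBm: 10 log₁₀(8.28×10⁻¹⁴ / 10⁻³) = −100.8 dBm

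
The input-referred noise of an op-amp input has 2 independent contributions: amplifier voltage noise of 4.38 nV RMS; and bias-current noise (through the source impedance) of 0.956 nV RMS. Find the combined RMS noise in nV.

Uncorrelated sources add in power (mean-square): V_tot = √(ΣV_i²)
V_tot = √[(4.38×10⁻⁹)² + (9.56×10⁻¹⁰)²] = 4.48×10⁻⁹ V = 4.48 nV

4.48 nV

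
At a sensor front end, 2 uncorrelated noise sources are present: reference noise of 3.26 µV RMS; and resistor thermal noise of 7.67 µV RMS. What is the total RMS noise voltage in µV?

Uncorrelated sources add in power (mean-square): V_tot = √(ΣV_i²)
V_tot = √[(3.26×10⁻⁶)² + (7.67×10⁻⁶)²] = 8.33×10⁻⁶ V = 8.33 µV

8.33 µV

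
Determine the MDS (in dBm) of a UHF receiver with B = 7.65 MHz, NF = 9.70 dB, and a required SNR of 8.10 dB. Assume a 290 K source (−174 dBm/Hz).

Sensitivity = −174 + 10 log₁₀(B) + NF + SNR_min
= −174 + 68.84 + 9.70 + 8.10
= −87.36 dBm → −87.4 dBm

−87.4 dBm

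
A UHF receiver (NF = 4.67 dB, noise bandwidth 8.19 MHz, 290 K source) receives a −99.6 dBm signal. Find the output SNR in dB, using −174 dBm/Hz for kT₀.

Noise floor: N = −174 + 10 log₁₀(B) + NF
10 log₁₀(8.19×10⁶) = 69.13 dB
N = −174 + 69.13 + 4.67 = −100.20 dBm
SNR = P_sig − N = −99.6 − (−100.20) = 0.60 dB → 0.6 dB

0.6 dB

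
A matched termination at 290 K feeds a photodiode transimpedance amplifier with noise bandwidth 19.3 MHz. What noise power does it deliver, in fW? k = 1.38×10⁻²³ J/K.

P_n = kTB = 1.38×10⁻²³ × 290 × 1.93×10⁷ = 7.72×10⁻¹⁴ W = 77.2 fW

77.2 fW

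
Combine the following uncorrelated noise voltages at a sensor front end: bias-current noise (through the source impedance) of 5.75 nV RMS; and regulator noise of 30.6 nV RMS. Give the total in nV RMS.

31.1 nV

Uncorrelated sources add in power (mean-square): V_tot = √(ΣV_i²)
V_tot = √[(5.75×10⁻⁹)² + (3.06×10⁻⁸)²] = 3.11×10⁻⁸ V = 31.1 nV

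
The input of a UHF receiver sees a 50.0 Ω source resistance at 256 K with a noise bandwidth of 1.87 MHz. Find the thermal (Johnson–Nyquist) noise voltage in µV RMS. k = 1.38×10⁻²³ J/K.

1.15 µV

V_n = √(4kTRB)
4kTRB = 4 × 1.38×10⁻²³ × 256 × 5.00×10¹ × 1.87×10⁶ = 1.32×10⁻¹² V²
V_n = √(1.32×10⁻¹²) = 1.15×10⁻⁶ V = 1.15 µV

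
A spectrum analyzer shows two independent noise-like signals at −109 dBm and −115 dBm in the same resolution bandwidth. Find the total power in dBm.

−108.0 dBm

Convert to linear, add, convert back:
P₁ = 1.26×10⁻¹⁴ W, P₂ = 3.16×10⁻¹⁵ W
P_tot = 1.58×10⁻¹⁴ W → 10 log₁₀(P_tot / 10⁻³) = −108.0 dBm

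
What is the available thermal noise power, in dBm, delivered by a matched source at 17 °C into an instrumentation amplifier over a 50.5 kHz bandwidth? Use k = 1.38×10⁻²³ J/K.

−126.9 dBm

T = 17 °C + 273.15 = 290.15 K
P_n = kTB = 1.38×10⁻²³ × 290.15 × 5.05×10⁴ = 2.02×10⁻¹⁶ W
In dBm: 10 log₁₀(2.02×10⁻¹⁶ / 10⁻³) = −126.9 dBm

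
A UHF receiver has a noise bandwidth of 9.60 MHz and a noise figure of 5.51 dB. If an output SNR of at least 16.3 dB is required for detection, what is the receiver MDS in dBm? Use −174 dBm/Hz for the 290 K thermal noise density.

Sensitivity = −174 + 10 log₁₀(B) + NF + SNR_min
= −174 + 69.82 + 5.51 + 16.3
= −82.37 dBm → −82.4 dBm

−82.4 dBm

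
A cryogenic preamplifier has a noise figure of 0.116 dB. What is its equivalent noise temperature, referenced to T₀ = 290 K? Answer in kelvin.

7.85 K

F = 10^(0.116/10) = 1.02707
T_e = (F − 1)·T₀ = (1.02707 − 1) × 290 = 7.85 K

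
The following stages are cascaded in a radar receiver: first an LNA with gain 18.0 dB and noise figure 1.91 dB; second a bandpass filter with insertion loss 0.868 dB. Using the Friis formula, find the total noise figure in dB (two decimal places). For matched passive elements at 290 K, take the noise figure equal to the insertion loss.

Convert to linear (a loss of L dB is a gain of −L dB): F_i = 10^(NF_i/10), G_i = 10^(G_i,dB/10)
  Stage 1: F_1 = 10^(1.91/10) = 1.552, G_1 = 10^(18.0/10) = 63.10
  Stage 2: F_2 = 10^(0.868/10) = 1.221, G_2 = 10^(−0.868/10) = 0.8188
Friis cascade:
  F = 1.552 + (1.221 − 1)/63.10 = 1.556
NF = 10 log₁₀(1.556) = 1.92 dB

1.92 dB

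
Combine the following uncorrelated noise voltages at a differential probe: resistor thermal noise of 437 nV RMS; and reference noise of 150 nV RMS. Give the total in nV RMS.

Uncorrelated sources add in power (mean-square): V_tot = √(ΣV_i²)
V_tot = √[(4.37×10⁻⁷)² + (1.50×10⁻⁷)²] = 4.62×10⁻⁷ V = 462 nV

462 nV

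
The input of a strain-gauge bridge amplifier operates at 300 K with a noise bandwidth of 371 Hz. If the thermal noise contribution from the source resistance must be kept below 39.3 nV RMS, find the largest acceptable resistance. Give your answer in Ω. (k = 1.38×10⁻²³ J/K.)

251 Ω

Johnson–Nyquist: V_n = √(4kTRB) ⇒ R = V_n² / (4kTB)
4kTB = 4 × 1.38×10⁻²³ × 300 × 3.71×10² = 6.14×10⁻¹⁸
R = (3.93×10⁻⁸)² / 6.14×10⁻¹⁸ = 2.51×10² Ω = 251 Ω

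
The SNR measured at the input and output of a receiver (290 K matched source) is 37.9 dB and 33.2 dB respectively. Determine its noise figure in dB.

4.7 dB

NF (dB) = SNR_in(dB) − SNR_out(dB) when the source is at T₀
NF = 37.9 − 33.2 = 4.7 dB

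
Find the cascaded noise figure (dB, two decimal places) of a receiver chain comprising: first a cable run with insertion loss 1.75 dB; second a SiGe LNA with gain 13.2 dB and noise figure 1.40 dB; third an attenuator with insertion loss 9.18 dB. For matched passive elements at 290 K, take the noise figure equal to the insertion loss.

Convert to linear (a loss of L dB is a gain of −L dB): F_i = 10^(NF_i/10), G_i = 10^(G_i,dB/10)
  Stage 1: F_1 = 10^(1.75/10) = 1.496, G_1 = 10^(−1.75/10) = 0.6683
  Stage 2: F_2 = 10^(1.40/10) = 1.380, G_2 = 10^(13.2/10) = 20.89
  Stage 3: F_3 = 10^(9.18/10) = 8.279, G_3 = 10^(−9.18/10) = 0.1208
Friis cascade:
  F = 1.496 + (1.380 − 1)/0.6683 + (8.279 − 1)/13.96 = 2.587
NF = 10 log₁₀(2.587) = 4.13 dB

4.13 dB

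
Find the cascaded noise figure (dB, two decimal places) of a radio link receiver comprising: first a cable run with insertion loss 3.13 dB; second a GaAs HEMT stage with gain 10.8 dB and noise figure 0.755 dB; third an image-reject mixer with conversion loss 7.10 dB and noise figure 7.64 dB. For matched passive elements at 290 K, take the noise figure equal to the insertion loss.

Convert to linear (a loss of L dB is a gain of −L dB): F_i = 10^(NF_i/10), G_i = 10^(G_i,dB/10)
  Stage 1: F_1 = 10^(3.13/10) = 2.056, G_1 = 10^(−3.13/10) = 0.4864
  Stage 2: F_2 = 10^(0.755/10) = 1.190, G_2 = 10^(10.8/10) = 12.02
  Stage 3: F_3 = 10^(7.64/10) = 5.808, G_3 = 10^(−7.10/10) = 0.1950
Friis cascade:
  F = 2.056 + (1.190 − 1)/0.4864 + (5.808 − 1)/5.848 = 3.268
NF = 10 log₁₀(3.268) = 5.14 dB

5.14 dB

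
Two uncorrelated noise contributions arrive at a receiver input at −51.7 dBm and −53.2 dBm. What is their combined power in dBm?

Convert to linear, add, convert back:
P₁ = 6.76×10⁻⁹ W, P₂ = 4.79×10⁻⁹ W
P_tot = 1.15×10⁻⁸ W → 10 log₁₀(P_tot / 10⁻³) = −49.4 dBm

−49.4 dBm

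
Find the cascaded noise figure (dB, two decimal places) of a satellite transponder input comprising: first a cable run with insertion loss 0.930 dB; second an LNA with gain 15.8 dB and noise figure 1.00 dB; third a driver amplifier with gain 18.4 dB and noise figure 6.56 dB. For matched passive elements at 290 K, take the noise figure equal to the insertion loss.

Convert to linear (a loss of L dB is a gain of −L dB): F_i = 10^(NF_i/10), G_i = 10^(G_i,dB/10)
  Stage 1: F_1 = 10^(0.930/10) = 1.239, G_1 = 10^(−0.930/10) = 0.8072
  Stage 2: F_2 = 10^(1.00/10) = 1.259, G_2 = 10^(15.8/10) = 38.02
  Stage 3: F_3 = 10^(6.56/10) = 4.529, G_3 = 10^(18.4/10) = 69.18
Friis cascade:
  F = 1.239 + (1.259 − 1)/0.8072 + (4.529 − 1)/30.69 = 1.675
NF = 10 log₁₀(1.675) = 2.24 dB

2.24 dB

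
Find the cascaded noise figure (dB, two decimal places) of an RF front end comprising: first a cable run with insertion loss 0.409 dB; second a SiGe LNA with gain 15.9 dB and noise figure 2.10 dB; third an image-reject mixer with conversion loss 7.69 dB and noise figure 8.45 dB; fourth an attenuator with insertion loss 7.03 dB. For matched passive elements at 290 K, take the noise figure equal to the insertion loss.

4.19 dB

Convert to linear (a loss of L dB is a gain of −L dB): F_i = 10^(NF_i/10), G_i = 10^(G_i,dB/10)
  Stage 1: F_1 = 10^(0.409/10) = 1.099, G_1 = 10^(−0.409/10) = 0.9101
  Stage 2: F_2 = 10^(2.10/10) = 1.622, G_2 = 10^(15.9/10) = 38.90
  Stage 3: F_3 = 10^(8.45/10) = 6.998, G_3 = 10^(−7.69/10) = 0.1702
  Stage 4: F_4 = 10^(7.03/10) = 5.047, G_4 = 10^(−7.03/10) = 0.1982
Friis cascade:
  F = 1.099 + (1.622 − 1)/0.9101 + (6.998 − 1)/35.41 + (5.047 − 1)/6.027 = 2.623
NF = 10 log₁₀(2.623) = 4.19 dB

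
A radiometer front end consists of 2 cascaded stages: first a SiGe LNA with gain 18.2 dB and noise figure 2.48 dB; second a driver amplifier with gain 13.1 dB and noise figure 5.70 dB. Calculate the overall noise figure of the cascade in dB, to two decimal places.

Convert to linear (a loss of L dB is a gain of −L dB): F_i = 10^(NF_i/10), G_i = 10^(G_i,dB/10)
  Stage 1: F_1 = 10^(2.48/10) = 1.770, G_1 = 10^(18.2/10) = 66.07
  Stage 2: F_2 = 10^(5.70/10) = 3.715, G_2 = 10^(13.1/10) = 20.42
Friis cascade:
  F = 1.770 + (3.715 − 1)/66.07 = 1.811
NF = 10 log₁₀(1.811) = 2.58 dB

2.58 dB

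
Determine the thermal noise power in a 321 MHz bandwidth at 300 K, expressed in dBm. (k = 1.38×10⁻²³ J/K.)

−88.8 dBm

P_n = kTB = 1.38×10⁻²³ × 300 × 3.21×10⁸ = 1.33×10⁻¹² W
In dBm: 10 log₁₀(1.33×10⁻¹² / 10⁻³) = −88.8 dBm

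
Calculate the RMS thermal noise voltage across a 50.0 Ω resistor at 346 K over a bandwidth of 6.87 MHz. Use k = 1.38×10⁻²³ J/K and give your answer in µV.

2.56 µV

V_n = √(4kTRB)
4kTRB = 4 × 1.38×10⁻²³ × 346 × 5.00×10¹ × 6.87×10⁶ = 6.56×10⁻¹² V²
V_n = √(6.56×10⁻¹²) = 2.56×10⁻⁶ V = 2.56 µV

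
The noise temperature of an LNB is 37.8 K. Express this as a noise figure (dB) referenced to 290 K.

0.532 dB

F = 1 + T_e/T₀ = 1 + 37.8/290 = 1.13034
NF = 10 log₁₀(1.13034) = 0.532 dB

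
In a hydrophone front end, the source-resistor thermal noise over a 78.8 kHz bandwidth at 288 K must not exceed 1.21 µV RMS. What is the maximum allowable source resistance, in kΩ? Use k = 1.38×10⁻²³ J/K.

1.17 kΩ

Johnson–Nyquist: V_n = √(4kTRB) ⇒ R = V_n² / (4kTB)
4kTB = 4 × 1.38×10⁻²³ × 288 × 7.88×10⁴ = 1.25×10⁻¹⁵
R = (1.21×10⁻⁶)² / 1.25×10⁻¹⁵ = 1.17×10³ Ω = 1.17 kΩ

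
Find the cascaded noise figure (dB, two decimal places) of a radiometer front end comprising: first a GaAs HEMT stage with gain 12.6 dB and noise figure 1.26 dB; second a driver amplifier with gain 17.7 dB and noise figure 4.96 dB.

Convert to linear (a loss of L dB is a gain of −L dB): F_i = 10^(NF_i/10), G_i = 10^(G_i,dB/10)
  Stage 1: F_1 = 10^(1.26/10) = 1.337, G_1 = 10^(12.6/10) = 18.20
  Stage 2: F_2 = 10^(4.96/10) = 3.133, G_2 = 10^(17.7/10) = 58.88
Friis cascade:
  F = 1.337 + (3.133 − 1)/18.20 = 1.454
NF = 10 log₁₀(1.454) = 1.63 dB

1.63 dB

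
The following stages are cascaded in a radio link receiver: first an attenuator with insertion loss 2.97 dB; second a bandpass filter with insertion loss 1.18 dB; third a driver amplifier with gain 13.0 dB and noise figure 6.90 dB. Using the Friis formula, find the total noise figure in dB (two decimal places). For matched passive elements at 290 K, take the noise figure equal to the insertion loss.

11.05 dB

Convert to linear (a loss of L dB is a gain of −L dB): F_i = 10^(NF_i/10), G_i = 10^(G_i,dB/10)
  Stage 1: F_1 = 10^(2.97/10) = 1.982, G_1 = 10^(−2.97/10) = 0.5047
  Stage 2: F_2 = 10^(1.18/10) = 1.312, G_2 = 10^(−1.18/10) = 0.7621
  Stage 3: F_3 = 10^(6.90/10) = 4.898, G_3 = 10^(13.0/10) = 19.95
Friis cascade:
  F = 1.982 + (1.312 − 1)/0.5047 + (4.898 − 1)/0.3846 = 12.74
NF = 10 log₁₀(12.74) = 11.05 dB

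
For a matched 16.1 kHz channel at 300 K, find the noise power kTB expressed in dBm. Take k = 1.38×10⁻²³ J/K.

P_n = kTB = 1.38×10⁻²³ × 300 × 1.61×10⁴ = 6.67×10⁻¹⁷ W
In dBm: 10 log₁₀(6.67×10⁻¹⁷ / 10⁻³) = −131.8 dBm

−131.8 dBm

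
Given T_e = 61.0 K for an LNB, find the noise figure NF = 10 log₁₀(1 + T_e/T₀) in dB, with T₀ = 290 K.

F = 1 + T_e/T₀ = 1 + 61.0/290 = 1.21034
NF = 10 log₁₀(1.21034) = 0.829 dB

0.829 dB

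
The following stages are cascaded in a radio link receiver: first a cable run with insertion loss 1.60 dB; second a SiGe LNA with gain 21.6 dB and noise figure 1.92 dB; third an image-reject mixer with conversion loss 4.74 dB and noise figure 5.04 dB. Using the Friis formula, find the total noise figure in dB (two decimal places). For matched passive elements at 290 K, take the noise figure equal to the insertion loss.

Convert to linear (a loss of L dB is a gain of −L dB): F_i = 10^(NF_i/10), G_i = 10^(G_i,dB/10)
  Stage 1: F_1 = 10^(1.60/10) = 1.445, G_1 = 10^(−1.60/10) = 0.6918
  Stage 2: F_2 = 10^(1.92/10) = 1.556, G_2 = 10^(21.6/10) = 144.5
  Stage 3: F_3 = 10^(5.04/10) = 3.192, G_3 = 10^(−4.74/10) = 0.3357
Friis cascade:
  F = 1.445 + (1.556 − 1)/0.6918 + (3.192 − 1)/100.0 = 2.271
NF = 10 log₁₀(2.271) = 3.56 dB

3.56 dB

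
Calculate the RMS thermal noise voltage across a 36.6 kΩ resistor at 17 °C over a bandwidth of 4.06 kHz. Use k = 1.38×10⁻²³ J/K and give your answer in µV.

1.54 µV

T = 17 °C + 273.15 = 290.15 K
V_n = √(4kTRB)
4kTRB = 4 × 1.38×10⁻²³ × 290.15 × 3.66×10⁴ × 4.06×10³ = 2.38×10⁻¹² V²
V_n = √(2.38×10⁻¹²) = 1.54×10⁻⁶ V = 1.54 µV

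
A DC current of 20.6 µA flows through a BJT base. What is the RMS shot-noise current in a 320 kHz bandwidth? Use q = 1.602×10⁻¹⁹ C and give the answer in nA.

I_n = √(2qI·B)
2qI·B = 2 × 1.602×10⁻¹⁹ × 2.06×10⁻⁵ × 3.20×10⁵ = 2.11×10⁻¹⁸ A²
I_n = √(2.11×10⁻¹⁸) = 1.45×10⁻⁹ A = 1.45 nA

1.45 nA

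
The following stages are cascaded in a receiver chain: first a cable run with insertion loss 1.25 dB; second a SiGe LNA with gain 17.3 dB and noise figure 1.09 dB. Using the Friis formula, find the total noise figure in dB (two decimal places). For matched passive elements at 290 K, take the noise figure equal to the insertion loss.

Convert to linear (a loss of L dB is a gain of −L dB): F_i = 10^(NF_i/10), G_i = 10^(G_i,dB/10)
  Stage 1: F_1 = 10^(1.25/10) = 1.334, G_1 = 10^(−1.25/10) = 0.7499
  Stage 2: F_2 = 10^(1.09/10) = 1.285, G_2 = 10^(17.3/10) = 53.70
Friis cascade:
  F = 1.334 + (1.285 − 1)/0.7499 = 1.714
NF = 10 log₁₀(1.714) = 2.34 dB

2.34 dB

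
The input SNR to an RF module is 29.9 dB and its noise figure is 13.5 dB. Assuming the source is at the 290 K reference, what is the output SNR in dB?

By definition F = SNR_in/SNR_out, so in dB: SNR_out = SNR_in − NF
SNR_out = 29.9 − 13.5 = 16.4 dB

16.4 dB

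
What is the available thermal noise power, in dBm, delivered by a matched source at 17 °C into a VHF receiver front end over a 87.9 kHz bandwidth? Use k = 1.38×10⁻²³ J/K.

T = 17 °C + 273.15 = 290.15 K
P_n = kTB = 1.38×10⁻²³ × 290.15 × 8.79×10⁴ = 3.52×10⁻¹⁶ W
In dBm: 10 log₁₀(3.52×10⁻¹⁶ / 10⁻³) = −124.5 dBm

−124.5 dBm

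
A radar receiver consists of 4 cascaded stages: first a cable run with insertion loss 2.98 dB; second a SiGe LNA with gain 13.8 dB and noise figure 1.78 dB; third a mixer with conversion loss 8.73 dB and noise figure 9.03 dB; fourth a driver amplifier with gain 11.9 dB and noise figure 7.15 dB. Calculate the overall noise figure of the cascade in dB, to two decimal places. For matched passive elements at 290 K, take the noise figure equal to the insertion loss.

7.90 dB

Convert to linear (a loss of L dB is a gain of −L dB): F_i = 10^(NF_i/10), G_i = 10^(G_i,dB/10)
  Stage 1: F_1 = 10^(2.98/10) = 1.986, G_1 = 10^(−2.98/10) = 0.5035
  Stage 2: F_2 = 10^(1.78/10) = 1.507, G_2 = 10^(13.8/10) = 23.99
  Stage 3: F_3 = 10^(9.03/10) = 7.998, G_3 = 10^(−8.73/10) = 0.1340
  Stage 4: F_4 = 10^(7.15/10) = 5.188, G_4 = 10^(11.9/10) = 15.49
Friis cascade:
  F = 1.986 + (1.507 − 1)/0.5035 + (7.998 − 1)/12.08 + (5.188 − 1)/1.618 = 6.160
NF = 10 log₁₀(6.160) = 7.90 dB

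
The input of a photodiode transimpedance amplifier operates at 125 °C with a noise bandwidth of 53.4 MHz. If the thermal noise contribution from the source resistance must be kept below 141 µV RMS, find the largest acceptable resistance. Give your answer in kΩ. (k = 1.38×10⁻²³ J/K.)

16.9 kΩ

T = 125 °C + 273.15 = 398.15 K
Johnson–Nyquist: V_n = √(4kTRB) ⇒ R = V_n² / (4kTB)
4kTB = 4 × 1.38×10⁻²³ × 398.15 × 5.34×10⁷ = 1.17×10⁻¹²
R = (1.41×10⁻⁴)² / 1.17×10⁻¹² = 1.69×10⁴ Ω = 16.9 kΩ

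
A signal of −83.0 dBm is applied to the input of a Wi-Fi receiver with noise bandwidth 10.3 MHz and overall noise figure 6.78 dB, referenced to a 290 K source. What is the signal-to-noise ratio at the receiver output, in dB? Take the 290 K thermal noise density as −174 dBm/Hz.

Noise floor: N = −174 + 10 log₁₀(B) + NF
10 log₁₀(1.03×10⁷) = 70.13 dB
N = −174 + 70.13 + 6.78 = −97.09 dBm
SNR = P_sig − N = −83.0 − (−97.09) = 14.09 dB → 14.1 dB

14.1 dB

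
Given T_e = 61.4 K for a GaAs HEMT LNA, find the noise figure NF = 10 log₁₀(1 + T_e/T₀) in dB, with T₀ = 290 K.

0.834 dB

F = 1 + T_e/T₀ = 1 + 61.4/290 = 1.21172
NF = 10 log₁₀(1.21172) = 0.834 dB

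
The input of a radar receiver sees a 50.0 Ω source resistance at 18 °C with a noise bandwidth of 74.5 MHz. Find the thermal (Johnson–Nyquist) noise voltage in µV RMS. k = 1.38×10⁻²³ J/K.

T = 18 °C + 273.15 = 291.15 K
V_n = √(4kTRB)
4kTRB = 4 × 1.38×10⁻²³ × 291.15 × 5.00×10¹ × 7.45×10⁷ = 5.99×10⁻¹¹ V²
V_n = √(5.99×10⁻¹¹) = 7.74×10⁻⁶ V = 7.74 µV

7.74 µV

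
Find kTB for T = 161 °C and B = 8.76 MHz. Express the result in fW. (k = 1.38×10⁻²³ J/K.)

T = 161 °C + 273.15 = 434.15 K
P_n = kTB = 1.38×10⁻²³ × 434.15 × 8.76×10⁶ = 5.25×10⁻¹⁴ W = 52.5 fW

52.5 fW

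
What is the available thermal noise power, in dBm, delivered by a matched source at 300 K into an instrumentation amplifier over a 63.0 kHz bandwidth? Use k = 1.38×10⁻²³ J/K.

P_n = kTB = 1.38×10⁻²³ × 300 × 6.30×10⁴ = 2.61×10⁻¹⁶ W
In dBm: 10 log₁₀(2.61×10⁻¹⁶ / 10⁻³) = −125.8 dBm

−125.8 dBm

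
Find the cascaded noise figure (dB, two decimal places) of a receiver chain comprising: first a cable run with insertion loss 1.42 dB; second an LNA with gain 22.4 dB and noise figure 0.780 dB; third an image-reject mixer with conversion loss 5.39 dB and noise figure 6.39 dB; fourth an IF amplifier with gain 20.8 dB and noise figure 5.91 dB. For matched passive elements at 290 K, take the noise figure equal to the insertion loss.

2.47 dB

Convert to linear (a loss of L dB is a gain of −L dB): F_i = 10^(NF_i/10), G_i = 10^(G_i,dB/10)
  Stage 1: F_1 = 10^(1.42/10) = 1.387, G_1 = 10^(−1.42/10) = 0.7211
  Stage 2: F_2 = 10^(0.780/10) = 1.197, G_2 = 10^(22.4/10) = 173.8
  Stage 3: F_3 = 10^(6.39/10) = 4.355, G_3 = 10^(−5.39/10) = 0.2891
  Stage 4: F_4 = 10^(5.91/10) = 3.899, G_4 = 10^(20.8/10) = 120.2
Friis cascade:
  F = 1.387 + (1.197 − 1)/0.7211 + (4.355 − 1)/125.3 + (3.899 − 1)/36.22 = 1.766
NF = 10 log₁₀(1.766) = 2.47 dB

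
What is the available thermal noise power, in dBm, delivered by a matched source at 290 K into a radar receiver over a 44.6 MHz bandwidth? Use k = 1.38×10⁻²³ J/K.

P_n = kTB = 1.38×10⁻²³ × 290 × 4.46×10⁷ = 1.78×10⁻¹³ W
In dBm: 10 log₁₀(1.78×10⁻¹³ / 10⁻³) = −97.5 dBm

−97.5 dBm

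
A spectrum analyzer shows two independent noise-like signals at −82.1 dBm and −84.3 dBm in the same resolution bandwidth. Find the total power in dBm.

−80.1 dBm

Convert to linear, add, convert back:
P₁ = 6.17×10⁻¹² W, P₂ = 3.72×10⁻¹² W
P_tot = 9.88×10⁻¹² W → 10 log₁₀(P_tot / 10⁻³) = −80.1 dBm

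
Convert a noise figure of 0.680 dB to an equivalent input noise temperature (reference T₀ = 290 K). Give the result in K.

49.2 K

F = 10^(0.680/10) = 1.1695
T_e = (F − 1)·T₀ = (1.1695 − 1) × 290 = 49.2 K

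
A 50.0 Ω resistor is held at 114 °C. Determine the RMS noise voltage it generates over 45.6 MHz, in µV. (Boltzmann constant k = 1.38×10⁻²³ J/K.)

6.98 µV

T = 114 °C + 273.15 = 387.15 K
V_n = √(4kTRB)
4kTRB = 4 × 1.38×10⁻²³ × 387.15 × 5.00×10¹ × 4.56×10⁷ = 4.87×10⁻¹¹ V²
V_n = √(4.87×10⁻¹¹) = 6.98×10⁻⁶ V = 6.98 µV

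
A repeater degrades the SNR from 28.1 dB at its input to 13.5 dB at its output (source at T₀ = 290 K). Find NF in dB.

NF (dB) = SNR_in(dB) − SNR_out(dB) when the source is at T₀
NF = 28.1 − 13.5 = 14.6 dB

14.6 dB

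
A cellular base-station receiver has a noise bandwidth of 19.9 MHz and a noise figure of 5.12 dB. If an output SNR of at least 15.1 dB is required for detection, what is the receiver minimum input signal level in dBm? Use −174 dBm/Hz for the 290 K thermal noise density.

−80.8 dBm

Sensitivity = −174 + 10 log₁₀(B) + NF + SNR_min
= −174 + 72.99 + 5.12 + 15.1
= −80.79 dBm → −80.8 dBm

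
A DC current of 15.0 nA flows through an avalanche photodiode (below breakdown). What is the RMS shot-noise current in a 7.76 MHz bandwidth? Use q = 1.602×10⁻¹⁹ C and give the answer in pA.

193 pA

I_n = √(2qI·B)
2qI·B = 2 × 1.602×10⁻¹⁹ × 1.50×10⁻⁸ × 7.76×10⁶ = 3.73×10⁻²⁰ A²
I_n = √(3.73×10⁻²⁰) = 1.93×10⁻¹⁰ A = 193 pA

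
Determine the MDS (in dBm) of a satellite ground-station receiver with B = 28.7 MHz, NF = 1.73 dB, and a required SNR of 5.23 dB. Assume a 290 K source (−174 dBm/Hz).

−92.5 dBm

Sensitivity = −174 + 10 log₁₀(B) + NF + SNR_min
= −174 + 74.58 + 1.73 + 5.23
= −92.46 dBm → −92.5 dBm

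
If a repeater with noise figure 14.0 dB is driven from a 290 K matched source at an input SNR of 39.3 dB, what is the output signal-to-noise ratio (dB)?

25.3 dB

By definition F = SNR_in/SNR_out, so in dB: SNR_out = SNR_in − NF
SNR_out = 39.3 − 14.0 = 25.3 dB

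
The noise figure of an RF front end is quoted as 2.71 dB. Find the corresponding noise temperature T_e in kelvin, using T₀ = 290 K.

251 K

F = 10^(2.71/10) = 1.86638
T_e = (F − 1)·T₀ = (1.86638 − 1) × 290 = 251 K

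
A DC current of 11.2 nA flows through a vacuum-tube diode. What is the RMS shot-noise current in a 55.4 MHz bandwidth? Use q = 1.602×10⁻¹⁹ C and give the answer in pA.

446 pA

I_n = √(2qI·B)
2qI·B = 2 × 1.602×10⁻¹⁹ × 1.12×10⁻⁸ × 5.54×10⁷ = 1.99×10⁻¹⁹ A²
I_n = √(1.99×10⁻¹⁹) = 4.46×10⁻¹⁰ A = 446 pA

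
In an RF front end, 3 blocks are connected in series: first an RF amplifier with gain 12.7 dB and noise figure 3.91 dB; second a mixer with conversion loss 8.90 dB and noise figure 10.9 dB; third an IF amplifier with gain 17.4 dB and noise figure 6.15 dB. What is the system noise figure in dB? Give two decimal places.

Convert to linear (a loss of L dB is a gain of −L dB): F_i = 10^(NF_i/10), G_i = 10^(G_i,dB/10)
  Stage 1: F_1 = 10^(3.91/10) = 2.460, G_1 = 10^(12.7/10) = 18.62
  Stage 2: F_2 = 10^(10.9/10) = 12.30, G_2 = 10^(−8.90/10) = 0.1288
  Stage 3: F_3 = 10^(6.15/10) = 4.121, G_3 = 10^(17.4/10) = 54.95
Friis cascade:
  F = 2.460 + (12.30 − 1)/18.62 + (4.121 − 1)/2.399 = 4.368
NF = 10 log₁₀(4.368) = 6.40 dB

6.40 dB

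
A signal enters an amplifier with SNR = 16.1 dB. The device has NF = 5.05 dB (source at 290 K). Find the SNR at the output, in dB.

11.05 dB

By definition F = SNR_in/SNR_out, so in dB: SNR_out = SNR_in − NF
SNR_out = 16.1 − 5.05 = 11.05 dB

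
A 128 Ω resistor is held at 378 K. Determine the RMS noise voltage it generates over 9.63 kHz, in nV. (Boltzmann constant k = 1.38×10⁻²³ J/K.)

V_n = √(4kTRB)
4kTRB = 4 × 1.38×10⁻²³ × 378 × 1.28×10² × 9.63×10³ = 2.57×10⁻¹⁴ V²
V_n = √(2.57×10⁻¹⁴) = 1.60×10⁻⁷ V = 160 nV

160 nV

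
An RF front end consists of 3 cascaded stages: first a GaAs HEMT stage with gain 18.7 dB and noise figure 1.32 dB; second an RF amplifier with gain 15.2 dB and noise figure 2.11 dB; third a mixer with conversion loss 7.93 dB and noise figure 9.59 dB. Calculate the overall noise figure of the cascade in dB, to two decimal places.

Convert to linear (a loss of L dB is a gain of −L dB): F_i = 10^(NF_i/10), G_i = 10^(G_i,dB/10)
  Stage 1: F_1 = 10^(1.32/10) = 1.355, G_1 = 10^(18.7/10) = 74.13
  Stage 2: F_2 = 10^(2.11/10) = 1.626, G_2 = 10^(15.2/10) = 33.11
  Stage 3: F_3 = 10^(9.59/10) = 9.099, G_3 = 10^(−7.93/10) = 0.1611
Friis cascade:
  F = 1.355 + (1.626 − 1)/74.13 + (9.099 − 1)/2455 = 1.367
NF = 10 log₁₀(1.367) = 1.36 dB

1.36 dB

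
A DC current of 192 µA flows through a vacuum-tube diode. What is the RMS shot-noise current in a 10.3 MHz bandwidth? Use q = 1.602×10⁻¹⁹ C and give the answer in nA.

25.2 nA

I_n = √(2qI·B)
2qI·B = 2 × 1.602×10⁻¹⁹ × 1.92×10⁻⁴ × 1.03×10⁷ = 6.34×10⁻¹⁶ A²
I_n = √(6.34×10⁻¹⁶) = 2.52×10⁻⁸ A = 25.2 nA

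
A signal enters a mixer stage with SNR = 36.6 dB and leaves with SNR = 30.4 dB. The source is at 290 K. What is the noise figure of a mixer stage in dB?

6.2 dB

NF (dB) = SNR_in(dB) − SNR_out(dB) when the source is at T₀
NF = 36.6 − 30.4 = 6.2 dB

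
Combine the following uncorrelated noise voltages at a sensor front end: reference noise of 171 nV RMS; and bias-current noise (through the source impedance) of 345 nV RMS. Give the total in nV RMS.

385 nV

Uncorrelated sources add in power (mean-square): V_tot = √(ΣV_i²)
V_tot = √[(1.71×10⁻⁷)² + (3.45×10⁻⁷)²] = 3.85×10⁻⁷ V = 385 nV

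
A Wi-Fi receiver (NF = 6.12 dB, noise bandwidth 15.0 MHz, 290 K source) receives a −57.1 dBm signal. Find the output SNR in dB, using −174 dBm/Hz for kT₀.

39.0 dB

Noise floor: N = −174 + 10 log₁₀(B) + NF
10 log₁₀(1.50×10⁷) = 71.76 dB
N = −174 + 71.76 + 6.12 = −96.12 dBm
SNR = P_sig − N = −57.1 − (−96.12) = 39.02 dB → 39.0 dB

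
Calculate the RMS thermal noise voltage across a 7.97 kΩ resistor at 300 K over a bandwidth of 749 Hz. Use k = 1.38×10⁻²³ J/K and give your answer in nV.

V_n = √(4kTRB)
4kTRB = 4 × 1.38×10⁻²³ × 300 × 7.97×10³ × 7.49×10² = 9.89×10⁻¹⁴ V²
V_n = √(9.89×10⁻¹⁴) = 3.14×10⁻⁷ V = 314 nV

314 nV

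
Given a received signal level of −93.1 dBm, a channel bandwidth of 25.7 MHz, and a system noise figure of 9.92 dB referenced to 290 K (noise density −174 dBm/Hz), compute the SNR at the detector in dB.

Noise floor: N = −174 + 10 log₁₀(B) + NF
10 log₁₀(2.57×10⁷) = 74.1 dB
N = −174 + 74.1 + 9.92 = −89.98 dBm
SNR = P_sig − N = −93.1 − (−89.98) = −3.12 dB → −3.1 dB

−3.1 dB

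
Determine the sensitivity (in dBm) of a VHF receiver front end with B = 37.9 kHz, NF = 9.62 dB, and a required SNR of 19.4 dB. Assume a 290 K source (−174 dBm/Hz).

−99.2 dBm

Sensitivity = −174 + 10 log₁₀(B) + NF + SNR_min
= −174 + 45.79 + 9.62 + 19.4
= −99.19 dBm → −99.2 dBm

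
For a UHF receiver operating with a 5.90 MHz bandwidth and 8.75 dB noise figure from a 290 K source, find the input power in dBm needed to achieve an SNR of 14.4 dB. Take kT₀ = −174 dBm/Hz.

−83.1 dBm

Sensitivity = −174 + 10 log₁₀(B) + NF + SNR_min
= −174 + 67.71 + 8.75 + 14.4
= −83.14 dBm → −83.1 dBm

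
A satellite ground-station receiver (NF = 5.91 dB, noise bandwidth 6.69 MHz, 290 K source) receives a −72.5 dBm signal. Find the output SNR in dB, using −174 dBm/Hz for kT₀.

27.3 dB

Noise floor: N = −174 + 10 log₁₀(B) + NF
10 log₁₀(6.69×10⁶) = 68.25 dB
N = −174 + 68.25 + 5.91 = −99.84 dBm
SNR = P_sig − N = −72.5 − (−99.84) = 27.34 dB → 27.3 dB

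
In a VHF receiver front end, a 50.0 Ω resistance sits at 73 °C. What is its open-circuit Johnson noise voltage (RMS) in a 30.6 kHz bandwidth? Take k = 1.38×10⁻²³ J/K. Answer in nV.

T = 73 °C + 273.15 = 346.15 K
V_n = √(4kTRB)
4kTRB = 4 × 1.38×10⁻²³ × 346.15 × 5.00×10¹ × 3.06×10⁴ = 2.92×10⁻¹⁴ V²
V_n = √(2.92×10⁻¹⁴) = 1.71×10⁻⁷ V = 171 nV

171 nV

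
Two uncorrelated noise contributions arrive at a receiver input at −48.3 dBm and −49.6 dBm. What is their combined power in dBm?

−45.9 dBm

Convert to linear, add, convert back:
P₁ = 1.48×10⁻⁸ W, P₂ = 1.10×10⁻⁸ W
P_tot = 2.58×10⁻⁸ W → 10 log₁₀(P_tot / 10⁻³) = −45.9 dBm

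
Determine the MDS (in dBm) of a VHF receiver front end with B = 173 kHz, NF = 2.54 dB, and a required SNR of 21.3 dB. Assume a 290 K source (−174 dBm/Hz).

−97.8 dBm

Sensitivity = −174 + 10 log₁₀(B) + NF + SNR_min
= −174 + 52.38 + 2.54 + 21.3
= −97.78 dBm → −97.8 dBm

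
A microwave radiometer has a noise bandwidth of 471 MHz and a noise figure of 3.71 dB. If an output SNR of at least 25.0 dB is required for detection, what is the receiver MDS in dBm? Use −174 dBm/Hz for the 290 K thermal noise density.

Sensitivity = −174 + 10 log₁₀(B) + NF + SNR_min
= −174 + 86.73 + 3.71 + 25.0
= −58.56 dBm → −58.6 dBm

−58.6 dBm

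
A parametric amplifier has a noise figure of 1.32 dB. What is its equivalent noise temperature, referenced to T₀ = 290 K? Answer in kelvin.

103 K

F = 10^(1.32/10) = 1.35519
T_e = (F − 1)·T₀ = (1.35519 − 1) × 290 = 103 K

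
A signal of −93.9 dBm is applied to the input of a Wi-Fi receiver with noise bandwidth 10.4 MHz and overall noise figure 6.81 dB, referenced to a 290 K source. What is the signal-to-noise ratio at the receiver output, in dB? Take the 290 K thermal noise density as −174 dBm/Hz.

Noise floor: N = −174 + 10 log₁₀(B) + NF
10 log₁₀(1.04×10⁷) = 70.17 dB
N = −174 + 70.17 + 6.81 = −97.02 dBm
SNR = P_sig − N = −93.9 − (−97.02) = 3.12 dB → 3.1 dB

3.1 dB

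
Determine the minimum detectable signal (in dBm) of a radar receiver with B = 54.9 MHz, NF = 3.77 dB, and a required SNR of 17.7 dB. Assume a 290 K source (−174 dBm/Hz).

−75.1 dBm

Sensitivity = −174 + 10 log₁₀(B) + NF + SNR_min
= −174 + 77.4 + 3.77 + 17.7
= −75.13 dBm → −75.1 dBm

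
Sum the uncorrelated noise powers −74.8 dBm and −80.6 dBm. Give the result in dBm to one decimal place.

−73.8 dBm

Convert to linear, add, convert back:
P₁ = 3.31×10⁻¹¹ W, P₂ = 8.71×10⁻¹² W
P_tot = 4.18×10⁻¹¹ W → 10 log₁₀(P_tot / 10⁻³) = −73.8 dBm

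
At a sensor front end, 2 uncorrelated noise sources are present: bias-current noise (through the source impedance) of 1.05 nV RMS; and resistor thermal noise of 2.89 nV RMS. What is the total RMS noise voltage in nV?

Uncorrelated sources add in power (mean-square): V_tot = √(ΣV_i²)
V_tot = √[(1.05×10⁻⁹)² + (2.89×10⁻⁹)²] = 3.07×10⁻⁹ V = 3.07 nV

3.07 nV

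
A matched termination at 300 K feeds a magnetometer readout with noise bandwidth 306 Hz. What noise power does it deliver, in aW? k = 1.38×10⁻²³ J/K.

1.27 aW

P_n = kTB = 1.38×10⁻²³ × 300 × 3.06×10² = 1.27×10⁻¹⁸ W = 1.27 aW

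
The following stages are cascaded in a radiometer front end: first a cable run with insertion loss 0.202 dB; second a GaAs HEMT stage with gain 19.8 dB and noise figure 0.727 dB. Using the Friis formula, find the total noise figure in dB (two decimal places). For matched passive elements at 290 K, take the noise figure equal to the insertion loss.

0.93 dB

Convert to linear (a loss of L dB is a gain of −L dB): F_i = 10^(NF_i/10), G_i = 10^(G_i,dB/10)
  Stage 1: F_1 = 10^(0.202/10) = 1.048, G_1 = 10^(−0.202/10) = 0.9546
  Stage 2: F_2 = 10^(0.727/10) = 1.182, G_2 = 10^(19.8/10) = 95.50
Friis cascade:
  F = 1.048 + (1.182 − 1)/0.9546 = 1.239
NF = 10 log₁₀(1.239) = 0.93 dB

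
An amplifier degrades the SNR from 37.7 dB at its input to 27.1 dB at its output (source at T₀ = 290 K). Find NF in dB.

NF (dB) = SNR_in(dB) − SNR_out(dB) when the source is at T₀
NF = 37.7 − 27.1 = 10.6 dB

10.6 dB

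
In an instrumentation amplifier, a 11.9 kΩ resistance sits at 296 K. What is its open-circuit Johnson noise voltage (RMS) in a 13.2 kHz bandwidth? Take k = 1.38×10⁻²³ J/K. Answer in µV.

1.60 µV

V_n = √(4kTRB)
4kTRB = 4 × 1.38×10⁻²³ × 296 × 1.19×10⁴ × 1.32×10⁴ = 2.57×10⁻¹² V²
V_n = √(2.57×10⁻¹²) = 1.60×10⁻⁶ V = 1.60 µV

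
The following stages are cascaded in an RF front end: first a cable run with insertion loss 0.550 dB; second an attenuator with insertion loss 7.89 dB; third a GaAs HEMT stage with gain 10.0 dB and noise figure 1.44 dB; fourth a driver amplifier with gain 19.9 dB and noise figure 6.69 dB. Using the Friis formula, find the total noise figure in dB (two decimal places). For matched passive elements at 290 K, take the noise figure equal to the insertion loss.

Convert to linear (a loss of L dB is a gain of −L dB): F_i = 10^(NF_i/10), G_i = 10^(G_i,dB/10)
  Stage 1: F_1 = 10^(0.550/10) = 1.135, G_1 = 10^(−0.550/10) = 0.8810
  Stage 2: F_2 = 10^(7.89/10) = 6.152, G_2 = 10^(−7.89/10) = 0.1626
  Stage 3: F_3 = 10^(1.44/10) = 1.393, G_3 = 10^(10.0/10) = 10.00
  Stage 4: F_4 = 10^(6.69/10) = 4.667, G_4 = 10^(19.9/10) = 97.72
Friis cascade:
  F = 1.135 + (6.152 − 1)/0.8810 + (1.393 − 1)/0.1432 + (4.667 − 1)/1.432 = 12.29
NF = 10 log₁₀(12.29) = 10.89 dB

10.89 dB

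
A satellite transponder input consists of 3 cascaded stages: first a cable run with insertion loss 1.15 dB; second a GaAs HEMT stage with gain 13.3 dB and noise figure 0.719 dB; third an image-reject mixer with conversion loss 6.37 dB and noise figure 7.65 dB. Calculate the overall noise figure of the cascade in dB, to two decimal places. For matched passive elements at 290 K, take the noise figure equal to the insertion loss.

2.63 dB

Convert to linear (a loss of L dB is a gain of −L dB): F_i = 10^(NF_i/10), G_i = 10^(G_i,dB/10)
  Stage 1: F_1 = 10^(1.15/10) = 1.303, G_1 = 10^(−1.15/10) = 0.7674
  Stage 2: F_2 = 10^(0.719/10) = 1.180, G_2 = 10^(13.3/10) = 21.38
  Stage 3: F_3 = 10^(7.65/10) = 5.821, G_3 = 10^(−6.37/10) = 0.2307
Friis cascade:
  F = 1.303 + (1.180 − 1)/0.7674 + (5.821 − 1)/16.41 = 1.832
NF = 10 log₁₀(1.832) = 2.63 dB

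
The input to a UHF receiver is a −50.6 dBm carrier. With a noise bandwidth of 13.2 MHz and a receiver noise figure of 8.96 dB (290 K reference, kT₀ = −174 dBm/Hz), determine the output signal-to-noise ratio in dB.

43.2 dB

Noise floor: N = −174 + 10 log₁₀(B) + NF
10 log₁₀(1.32×10⁷) = 71.21 dB
N = −174 + 71.21 + 8.96 = −93.83 dBm
SNR = P_sig − N = −50.6 − (−93.83) = 43.23 dB → 43.2 dB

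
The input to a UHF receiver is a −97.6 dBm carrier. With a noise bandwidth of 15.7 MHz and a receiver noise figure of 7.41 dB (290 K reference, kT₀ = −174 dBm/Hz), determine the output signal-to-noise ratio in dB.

−3.0 dB

Noise floor: N = −174 + 10 log₁₀(B) + NF
10 log₁₀(1.57×10⁷) = 71.96 dB
N = −174 + 71.96 + 7.41 = −94.63 dBm
SNR = P_sig − N = −97.6 − (−94.63) = −2.97 dB → −3.0 dB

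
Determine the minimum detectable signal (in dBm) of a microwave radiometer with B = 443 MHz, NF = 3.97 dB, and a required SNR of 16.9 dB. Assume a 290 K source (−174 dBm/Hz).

−66.7 dBm

Sensitivity = −174 + 10 log₁₀(B) + NF + SNR_min
= −174 + 86.46 + 3.97 + 16.9
= −66.67 dBm → −66.7 dBm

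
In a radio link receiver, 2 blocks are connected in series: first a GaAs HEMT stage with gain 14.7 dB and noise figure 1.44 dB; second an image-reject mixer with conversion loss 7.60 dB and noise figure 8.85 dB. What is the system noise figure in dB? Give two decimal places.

2.09 dB

Convert to linear (a loss of L dB is a gain of −L dB): F_i = 10^(NF_i/10), G_i = 10^(G_i,dB/10)
  Stage 1: F_1 = 10^(1.44/10) = 1.393, G_1 = 10^(14.7/10) = 29.51
  Stage 2: F_2 = 10^(8.85/10) = 7.674, G_2 = 10^(−7.60/10) = 0.1738
Friis cascade:
  F = 1.393 + (7.674 − 1)/29.51 = 1.619
NF = 10 log₁₀(1.619) = 2.09 dB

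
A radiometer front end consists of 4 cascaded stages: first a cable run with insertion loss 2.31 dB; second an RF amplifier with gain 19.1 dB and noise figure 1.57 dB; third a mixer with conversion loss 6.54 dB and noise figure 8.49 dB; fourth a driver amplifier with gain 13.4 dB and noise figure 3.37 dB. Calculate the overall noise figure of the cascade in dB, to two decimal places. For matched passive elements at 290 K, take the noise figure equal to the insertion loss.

4.28 dB

Convert to linear (a loss of L dB is a gain of −L dB): F_i = 10^(NF_i/10), G_i = 10^(G_i,dB/10)
  Stage 1: F_1 = 10^(2.31/10) = 1.702, G_1 = 10^(−2.31/10) = 0.5875
  Stage 2: F_2 = 10^(1.57/10) = 1.435, G_2 = 10^(19.1/10) = 81.28
  Stage 3: F_3 = 10^(8.49/10) = 7.063, G_3 = 10^(−6.54/10) = 0.2218
  Stage 4: F_4 = 10^(3.37/10) = 2.173, G_4 = 10^(13.4/10) = 21.88
Friis cascade:
  F = 1.702 + (1.435 − 1)/0.5875 + (7.063 − 1)/47.75 + (2.173 − 1)/10.59 = 2.681
NF = 10 log₁₀(2.681) = 4.28 dB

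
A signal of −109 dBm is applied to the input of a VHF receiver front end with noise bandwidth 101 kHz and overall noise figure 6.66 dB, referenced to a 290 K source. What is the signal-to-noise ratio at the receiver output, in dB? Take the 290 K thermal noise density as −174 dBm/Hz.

8.3 dB

Noise floor: N = −174 + 10 log₁₀(B) + NF
10 log₁₀(1.01×10⁵) = 50.04 dB
N = −174 + 50.04 + 6.66 = −117.30 dBm
SNR = P_sig − N = −109 − (−117.30) = 8.30 dB → 8.3 dB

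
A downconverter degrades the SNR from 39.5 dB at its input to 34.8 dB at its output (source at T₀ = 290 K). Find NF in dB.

NF (dB) = SNR_in(dB) − SNR_out(dB) when the source is at T₀
NF = 39.5 − 34.8 = 4.7 dB

4.7 dB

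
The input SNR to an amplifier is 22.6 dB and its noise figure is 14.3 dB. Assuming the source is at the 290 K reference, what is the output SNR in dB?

By definition F = SNR_in/SNR_out, so in dB: SNR_out = SNR_in − NF
SNR_out = 22.6 − 14.3 = 8.3 dB

8.3 dB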